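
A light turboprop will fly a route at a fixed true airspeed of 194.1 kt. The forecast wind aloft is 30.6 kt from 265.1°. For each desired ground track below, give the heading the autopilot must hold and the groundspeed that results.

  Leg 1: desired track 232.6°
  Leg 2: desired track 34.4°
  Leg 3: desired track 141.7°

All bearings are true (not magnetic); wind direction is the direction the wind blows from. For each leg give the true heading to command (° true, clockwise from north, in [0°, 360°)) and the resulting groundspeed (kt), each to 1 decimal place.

Leg 1: heading=237.5°, groundspeed=167.6 kt
Leg 2: heading=27.4°, groundspeed=212.0 kt
Leg 3: heading=149.3°, groundspeed=209.3 kt

Leg 1: desired track 232.6°; wind correction +4.9° → command heading 237.5°, groundspeed 167.6 kt
Leg 2: desired track 34.4°; wind correction -7.0° → command heading 27.4°, groundspeed 212.0 kt
Leg 3: desired track 141.7°; wind correction +7.6° → command heading 149.3°, groundspeed 209.3 kt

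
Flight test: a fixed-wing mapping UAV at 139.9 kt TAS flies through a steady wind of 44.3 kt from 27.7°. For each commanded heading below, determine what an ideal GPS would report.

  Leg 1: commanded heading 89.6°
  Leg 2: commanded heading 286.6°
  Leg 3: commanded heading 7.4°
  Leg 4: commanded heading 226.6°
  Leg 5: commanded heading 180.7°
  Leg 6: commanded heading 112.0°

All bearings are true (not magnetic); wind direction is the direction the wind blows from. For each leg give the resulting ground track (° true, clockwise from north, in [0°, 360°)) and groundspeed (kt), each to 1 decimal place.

Leg 1: track=107.8°, groundspeed=125.3 kt
Leg 2: track=270.3°, groundspeed=154.7 kt
Leg 3: track=358.5°, groundspeed=99.5 kt
Leg 4: track=222.1°, groundspeed=182.4 kt
Leg 5: track=187.1°, groundspeed=180.5 kt
Leg 6: track=130.0°, groundspeed=142.5 kt

Leg 1: heading 89.6°; drift +18.2° → track 107.8°, groundspeed 125.3 kt
Leg 2: heading 286.6°; drift -16.3° → track 270.3°, groundspeed 154.7 kt
Leg 3: heading 7.4°; drift -8.9° → track 358.5°, groundspeed 99.5 kt
Leg 4: heading 226.6°; drift -4.5° → track 222.1°, groundspeed 182.4 kt
Leg 5: heading 180.7°; drift +6.4° → track 187.1°, groundspeed 180.5 kt
Leg 6: heading 112.0°; drift +18.0° → track 130.0°, groundspeed 142.5 kt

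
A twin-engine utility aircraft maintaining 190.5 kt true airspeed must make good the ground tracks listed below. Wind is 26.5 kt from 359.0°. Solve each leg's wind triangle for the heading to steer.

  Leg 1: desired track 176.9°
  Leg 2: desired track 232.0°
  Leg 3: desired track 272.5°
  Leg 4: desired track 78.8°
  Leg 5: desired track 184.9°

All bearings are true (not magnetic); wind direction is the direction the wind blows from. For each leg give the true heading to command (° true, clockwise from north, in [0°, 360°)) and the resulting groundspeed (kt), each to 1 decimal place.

Leg 1: desired track 176.9°; wind correction -0.3° → command heading 176.6°, groundspeed 217.0 kt
Leg 2: desired track 232.0°; wind correction +6.4° → command heading 238.4°, groundspeed 205.3 kt
Leg 3: desired track 272.5°; wind correction +8.0° → command heading 280.5°, groundspeed 187.0 kt
Leg 4: desired track 78.8°; wind correction -7.9° → command heading 70.9°, groundspeed 184.0 kt
Leg 5: desired track 184.9°; wind correction +0.8° → command heading 185.7°, groundspeed 216.8 kt

Leg 1: heading=176.6°, groundspeed=217.0 kt
Leg 2: heading=238.4°, groundspeed=205.3 kt
Leg 3: heading=280.5°, groundspeed=187.0 kt
Leg 4: heading=70.9°, groundspeed=184.0 kt
Leg 5: heading=185.7°, groundspeed=216.8 kt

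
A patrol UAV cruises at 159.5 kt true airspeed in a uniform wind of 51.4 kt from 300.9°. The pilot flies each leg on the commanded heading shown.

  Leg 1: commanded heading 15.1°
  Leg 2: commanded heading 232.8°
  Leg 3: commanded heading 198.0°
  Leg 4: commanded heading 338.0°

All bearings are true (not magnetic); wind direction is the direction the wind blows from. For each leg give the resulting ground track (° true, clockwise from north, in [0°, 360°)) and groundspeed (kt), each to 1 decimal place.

Leg 1: track=33.9°, groundspeed=153.7 kt
Leg 2: track=214.0°, groundspeed=148.2 kt
Leg 3: track=181.7°, groundspeed=178.2 kt
Leg 4: track=352.7°, groundspeed=122.5 kt

Leg 1: heading 15.1°; drift +18.8° → track 33.9°, groundspeed 153.7 kt
Leg 2: heading 232.8°; drift -18.8° → track 214.0°, groundspeed 148.2 kt
Leg 3: heading 198.0°; drift -16.3° → track 181.7°, groundspeed 178.2 kt
Leg 4: heading 338.0°; drift +14.7° → track 352.7°, groundspeed 122.5 kt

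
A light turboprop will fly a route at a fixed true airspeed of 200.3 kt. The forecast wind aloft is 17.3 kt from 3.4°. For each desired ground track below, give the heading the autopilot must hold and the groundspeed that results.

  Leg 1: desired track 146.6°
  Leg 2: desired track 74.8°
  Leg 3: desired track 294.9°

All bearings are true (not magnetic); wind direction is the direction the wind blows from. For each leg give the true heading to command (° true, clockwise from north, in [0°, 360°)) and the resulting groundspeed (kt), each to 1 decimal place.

Leg 1: heading=143.6°, groundspeed=213.9 kt
Leg 2: heading=70.1°, groundspeed=194.1 kt
Leg 3: heading=299.5°, groundspeed=193.3 kt

Leg 1: desired track 146.6°; wind correction -3.0° → command heading 143.6°, groundspeed 213.9 kt
Leg 2: desired track 74.8°; wind correction -4.7° → command heading 70.1°, groundspeed 194.1 kt
Leg 3: desired track 294.9°; wind correction +4.6° → command heading 299.5°, groundspeed 193.3 kt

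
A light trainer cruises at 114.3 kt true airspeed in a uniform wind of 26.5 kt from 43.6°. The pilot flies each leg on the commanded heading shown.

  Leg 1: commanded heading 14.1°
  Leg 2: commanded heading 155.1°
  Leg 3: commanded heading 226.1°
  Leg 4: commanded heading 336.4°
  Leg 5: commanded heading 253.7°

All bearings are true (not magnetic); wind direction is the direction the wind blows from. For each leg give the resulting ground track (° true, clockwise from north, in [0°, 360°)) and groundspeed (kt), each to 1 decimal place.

Leg 1: track=6.0°, groundspeed=92.2 kt
Leg 2: track=166.3°, groundspeed=126.4 kt
Leg 3: track=225.6°, groundspeed=140.8 kt
Leg 4: track=323.2°, groundspeed=106.9 kt
Leg 5: track=248.2°, groundspeed=137.9 kt

Leg 1: heading 14.1°; drift -8.1° → track 6.0°, groundspeed 92.2 kt
Leg 2: heading 155.1°; drift +11.2° → track 166.3°, groundspeed 126.4 kt
Leg 3: heading 226.1°; drift -0.5° → track 225.6°, groundspeed 140.8 kt
Leg 4: heading 336.4°; drift -13.2° → track 323.2°, groundspeed 106.9 kt
Leg 5: heading 253.7°; drift -5.5° → track 248.2°, groundspeed 137.9 kt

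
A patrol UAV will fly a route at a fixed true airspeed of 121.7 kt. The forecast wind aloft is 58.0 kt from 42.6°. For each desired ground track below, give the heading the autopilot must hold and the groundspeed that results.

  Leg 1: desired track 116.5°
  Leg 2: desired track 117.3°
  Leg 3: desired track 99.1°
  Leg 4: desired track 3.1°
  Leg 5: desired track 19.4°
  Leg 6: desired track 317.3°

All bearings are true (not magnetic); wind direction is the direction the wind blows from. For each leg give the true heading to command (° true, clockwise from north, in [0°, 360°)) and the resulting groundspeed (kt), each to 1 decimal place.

Leg 1: heading=89.2°, groundspeed=92.1 kt
Leg 2: heading=89.9°, groundspeed=92.8 kt
Leg 3: heading=75.7°, groundspeed=79.7 kt
Leg 4: heading=20.7°, groundspeed=71.2 kt
Leg 5: heading=30.2°, groundspeed=66.2 kt
Leg 6: heading=345.7°, groundspeed=102.3 kt

Leg 1: desired track 116.5°; wind correction -27.3° → command heading 89.2°, groundspeed 92.1 kt
Leg 2: desired track 117.3°; wind correction -27.4° → command heading 89.9°, groundspeed 92.8 kt
Leg 3: desired track 99.1°; wind correction -23.4° → command heading 75.7°, groundspeed 79.7 kt
Leg 4: desired track 3.1°; wind correction +17.6° → command heading 20.7°, groundspeed 71.2 kt
Leg 5: desired track 19.4°; wind correction +10.8° → command heading 30.2°, groundspeed 66.2 kt
Leg 6: desired track 317.3°; wind correction +28.4° → command heading 345.7°, groundspeed 102.3 kt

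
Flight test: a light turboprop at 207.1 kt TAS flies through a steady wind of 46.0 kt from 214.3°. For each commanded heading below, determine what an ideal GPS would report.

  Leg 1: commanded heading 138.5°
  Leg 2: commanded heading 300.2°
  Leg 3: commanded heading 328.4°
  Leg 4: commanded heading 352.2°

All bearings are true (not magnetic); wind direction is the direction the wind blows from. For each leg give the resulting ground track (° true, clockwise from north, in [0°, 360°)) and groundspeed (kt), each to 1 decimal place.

Leg 1: heading 138.5°; drift -12.8° → track 125.7°, groundspeed 200.8 kt
Leg 2: heading 300.2°; drift +12.7° → track 312.9°, groundspeed 208.9 kt
Leg 3: heading 328.4°; drift +10.5° → track 338.9°, groundspeed 229.8 kt
Leg 4: heading 352.2°; drift +7.3° → track 359.5°, groundspeed 243.2 kt

Leg 1: track=125.7°, groundspeed=200.8 kt
Leg 2: track=312.9°, groundspeed=208.9 kt
Leg 3: track=338.9°, groundspeed=229.8 kt
Leg 4: track=359.5°, groundspeed=243.2 kt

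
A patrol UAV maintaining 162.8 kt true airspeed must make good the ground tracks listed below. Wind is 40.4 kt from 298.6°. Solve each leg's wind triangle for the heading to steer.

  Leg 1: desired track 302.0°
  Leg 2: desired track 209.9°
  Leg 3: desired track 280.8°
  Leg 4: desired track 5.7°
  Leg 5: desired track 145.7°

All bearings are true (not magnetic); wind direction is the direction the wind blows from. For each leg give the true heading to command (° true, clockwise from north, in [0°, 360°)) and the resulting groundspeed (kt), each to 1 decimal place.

Leg 1: desired track 302.0°; wind correction -0.8° → command heading 301.2°, groundspeed 122.5 kt
Leg 2: desired track 209.9°; wind correction +14.4° → command heading 224.3°, groundspeed 156.8 kt
Leg 3: desired track 280.8°; wind correction +4.4° → command heading 285.2°, groundspeed 123.9 kt
Leg 4: desired track 5.7°; wind correction -13.2° → command heading 352.5°, groundspeed 142.8 kt
Leg 5: desired track 145.7°; wind correction +6.5° → command heading 152.2°, groundspeed 197.7 kt

Leg 1: heading=301.2°, groundspeed=122.5 kt
Leg 2: heading=224.3°, groundspeed=156.8 kt
Leg 3: heading=285.2°, groundspeed=123.9 kt
Leg 4: heading=352.5°, groundspeed=142.8 kt
Leg 5: heading=152.2°, groundspeed=197.7 kt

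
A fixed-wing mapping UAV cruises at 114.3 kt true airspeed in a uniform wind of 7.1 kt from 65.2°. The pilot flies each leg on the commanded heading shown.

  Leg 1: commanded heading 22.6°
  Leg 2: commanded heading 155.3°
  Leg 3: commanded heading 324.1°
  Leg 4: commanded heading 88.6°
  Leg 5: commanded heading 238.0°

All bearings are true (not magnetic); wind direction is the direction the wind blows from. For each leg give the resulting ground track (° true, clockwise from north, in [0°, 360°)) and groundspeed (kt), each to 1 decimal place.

Leg 1: heading 22.6°; drift -2.5° → track 20.1°, groundspeed 109.2 kt
Leg 2: heading 155.3°; drift +3.6° → track 158.9°, groundspeed 114.5 kt
Leg 3: heading 324.1°; drift -3.4° → track 320.7°, groundspeed 115.9 kt
Leg 4: heading 88.6°; drift +1.5° → track 90.1°, groundspeed 107.8 kt
Leg 5: heading 238.0°; drift +0.4° → track 238.4°, groundspeed 121.3 kt

Leg 1: track=20.1°, groundspeed=109.2 kt
Leg 2: track=158.9°, groundspeed=114.5 kt
Leg 3: track=320.7°, groundspeed=115.9 kt
Leg 4: track=90.1°, groundspeed=107.8 kt
Leg 5: track=238.4°, groundspeed=121.3 kt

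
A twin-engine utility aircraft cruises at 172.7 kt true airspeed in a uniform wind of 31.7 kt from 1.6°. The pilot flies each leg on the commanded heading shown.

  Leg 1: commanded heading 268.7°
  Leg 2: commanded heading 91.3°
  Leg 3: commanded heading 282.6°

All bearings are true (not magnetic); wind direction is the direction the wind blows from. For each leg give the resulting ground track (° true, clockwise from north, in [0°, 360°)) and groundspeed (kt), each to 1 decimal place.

Leg 1: track=258.4°, groundspeed=177.2 kt
Leg 2: track=101.7°, groundspeed=175.4 kt
Leg 3: track=272.0°, groundspeed=169.5 kt

Leg 1: heading 268.7°; drift -10.3° → track 258.4°, groundspeed 177.2 kt
Leg 2: heading 91.3°; drift +10.4° → track 101.7°, groundspeed 175.4 kt
Leg 3: heading 282.6°; drift -10.6° → track 272.0°, groundspeed 169.5 kt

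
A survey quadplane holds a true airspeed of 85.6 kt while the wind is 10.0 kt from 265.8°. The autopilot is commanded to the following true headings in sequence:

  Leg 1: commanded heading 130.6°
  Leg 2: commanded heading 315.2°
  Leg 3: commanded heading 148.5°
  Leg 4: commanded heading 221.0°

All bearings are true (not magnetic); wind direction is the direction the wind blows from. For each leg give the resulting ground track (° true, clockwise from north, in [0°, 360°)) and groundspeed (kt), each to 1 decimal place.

Leg 1: heading 130.6°; drift -4.3° → track 126.3°, groundspeed 93.0 kt
Leg 2: heading 315.2°; drift +5.5° → track 320.7°, groundspeed 79.5 kt
Leg 3: heading 148.5°; drift -5.6° → track 142.9°, groundspeed 90.6 kt
Leg 4: heading 221.0°; drift -5.1° → track 215.9°, groundspeed 78.8 kt

Leg 1: track=126.3°, groundspeed=93.0 kt
Leg 2: track=320.7°, groundspeed=79.5 kt
Leg 3: track=142.9°, groundspeed=90.6 kt
Leg 4: track=215.9°, groundspeed=78.8 kt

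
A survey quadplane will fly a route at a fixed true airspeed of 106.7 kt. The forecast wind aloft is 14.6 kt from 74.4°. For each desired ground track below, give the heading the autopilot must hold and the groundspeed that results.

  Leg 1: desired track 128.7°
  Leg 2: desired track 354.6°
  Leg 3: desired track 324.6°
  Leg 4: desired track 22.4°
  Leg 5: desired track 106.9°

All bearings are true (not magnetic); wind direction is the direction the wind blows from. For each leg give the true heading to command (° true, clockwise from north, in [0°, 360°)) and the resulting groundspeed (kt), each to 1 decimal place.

Leg 1: heading=122.3°, groundspeed=97.5 kt
Leg 2: heading=2.3°, groundspeed=103.1 kt
Leg 3: heading=332.0°, groundspeed=110.8 kt
Leg 4: heading=28.6°, groundspeed=97.1 kt
Leg 5: heading=102.7°, groundspeed=94.1 kt

Leg 1: desired track 128.7°; wind correction -6.4° → command heading 122.3°, groundspeed 97.5 kt
Leg 2: desired track 354.6°; wind correction +7.7° → command heading 2.3°, groundspeed 103.1 kt
Leg 3: desired track 324.6°; wind correction +7.4° → command heading 332.0°, groundspeed 110.8 kt
Leg 4: desired track 22.4°; wind correction +6.2° → command heading 28.6°, groundspeed 97.1 kt
Leg 5: desired track 106.9°; wind correction -4.2° → command heading 102.7°, groundspeed 94.1 kt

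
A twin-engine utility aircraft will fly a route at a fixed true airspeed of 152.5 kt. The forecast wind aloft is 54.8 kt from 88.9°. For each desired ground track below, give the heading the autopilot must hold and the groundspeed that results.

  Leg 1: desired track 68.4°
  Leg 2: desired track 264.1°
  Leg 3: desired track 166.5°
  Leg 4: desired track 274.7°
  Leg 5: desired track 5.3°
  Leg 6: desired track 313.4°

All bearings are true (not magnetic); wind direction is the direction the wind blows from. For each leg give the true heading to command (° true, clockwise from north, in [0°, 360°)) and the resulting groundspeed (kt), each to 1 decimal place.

Leg 1: heading=75.6°, groundspeed=100.0 kt
Leg 2: heading=262.4°, groundspeed=207.0 kt
Leg 3: heading=146.0°, groundspeed=131.0 kt
Leg 4: heading=276.8°, groundspeed=206.9 kt
Leg 5: heading=26.2°, groundspeed=136.3 kt
Leg 6: heading=328.0°, groundspeed=186.7 kt

Leg 1: desired track 68.4°; wind correction +7.2° → command heading 75.6°, groundspeed 100.0 kt
Leg 2: desired track 264.1°; wind correction -1.7° → command heading 262.4°, groundspeed 207.0 kt
Leg 3: desired track 166.5°; wind correction -20.5° → command heading 146.0°, groundspeed 131.0 kt
Leg 4: desired track 274.7°; wind correction +2.1° → command heading 276.8°, groundspeed 206.9 kt
Leg 5: desired track 5.3°; wind correction +20.9° → command heading 26.2°, groundspeed 136.3 kt
Leg 6: desired track 313.4°; wind correction +14.6° → command heading 328.0°, groundspeed 186.7 kt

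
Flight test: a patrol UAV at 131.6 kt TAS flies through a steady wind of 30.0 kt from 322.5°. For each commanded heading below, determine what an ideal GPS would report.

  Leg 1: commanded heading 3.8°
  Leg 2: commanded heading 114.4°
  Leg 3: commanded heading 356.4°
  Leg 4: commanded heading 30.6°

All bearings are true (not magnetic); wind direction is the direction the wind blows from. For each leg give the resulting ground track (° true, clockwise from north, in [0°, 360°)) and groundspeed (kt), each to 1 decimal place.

Leg 1: track=14.1°, groundspeed=110.8 kt
Leg 2: track=119.5°, groundspeed=158.7 kt
Leg 3: track=5.3°, groundspeed=108.0 kt
Leg 4: track=43.6°, groundspeed=123.6 kt

Leg 1: heading 3.8°; drift +10.3° → track 14.1°, groundspeed 110.8 kt
Leg 2: heading 114.4°; drift +5.1° → track 119.5°, groundspeed 158.7 kt
Leg 3: heading 356.4°; drift +8.9° → track 5.3°, groundspeed 108.0 kt
Leg 4: heading 30.6°; drift +13.0° → track 43.6°, groundspeed 123.6 kt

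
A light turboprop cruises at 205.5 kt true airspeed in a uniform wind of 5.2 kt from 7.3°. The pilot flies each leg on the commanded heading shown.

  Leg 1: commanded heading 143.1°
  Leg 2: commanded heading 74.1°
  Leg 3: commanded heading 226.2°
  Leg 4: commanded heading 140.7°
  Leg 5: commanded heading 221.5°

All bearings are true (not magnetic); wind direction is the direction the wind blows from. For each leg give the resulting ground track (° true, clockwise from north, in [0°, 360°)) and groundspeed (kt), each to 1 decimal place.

Leg 1: track=144.1°, groundspeed=209.3 kt
Leg 2: track=75.4°, groundspeed=203.5 kt
Leg 3: track=225.3°, groundspeed=209.6 kt
Leg 4: track=141.7°, groundspeed=209.1 kt
Leg 5: track=220.7°, groundspeed=209.8 kt

Leg 1: heading 143.1°; drift +1.0° → track 144.1°, groundspeed 209.3 kt
Leg 2: heading 74.1°; drift +1.3° → track 75.4°, groundspeed 203.5 kt
Leg 3: heading 226.2°; drift -0.9° → track 225.3°, groundspeed 209.6 kt
Leg 4: heading 140.7°; drift +1.0° → track 141.7°, groundspeed 209.1 kt
Leg 5: heading 221.5°; drift -0.8° → track 220.7°, groundspeed 209.8 kt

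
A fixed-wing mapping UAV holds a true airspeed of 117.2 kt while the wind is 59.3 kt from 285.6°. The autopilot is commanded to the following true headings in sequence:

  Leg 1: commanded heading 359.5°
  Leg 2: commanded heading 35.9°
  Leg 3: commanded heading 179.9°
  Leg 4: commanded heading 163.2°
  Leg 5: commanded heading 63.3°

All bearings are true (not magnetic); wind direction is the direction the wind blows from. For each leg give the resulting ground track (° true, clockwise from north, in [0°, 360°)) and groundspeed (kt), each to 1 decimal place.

Leg 1: track=29.0°, groundspeed=115.7 kt
Leg 2: track=57.9°, groundspeed=148.6 kt
Leg 3: track=156.7°, groundspeed=145.0 kt
Leg 4: track=144.6°, groundspeed=157.2 kt
Leg 5: track=77.2°, groundspeed=165.9 kt

Leg 1: heading 359.5°; drift +29.5° → track 29.0°, groundspeed 115.7 kt
Leg 2: heading 35.9°; drift +22.0° → track 57.9°, groundspeed 148.6 kt
Leg 3: heading 179.9°; drift -23.2° → track 156.7°, groundspeed 145.0 kt
Leg 4: heading 163.2°; drift -18.6° → track 144.6°, groundspeed 157.2 kt
Leg 5: heading 63.3°; drift +13.9° → track 77.2°, groundspeed 165.9 kt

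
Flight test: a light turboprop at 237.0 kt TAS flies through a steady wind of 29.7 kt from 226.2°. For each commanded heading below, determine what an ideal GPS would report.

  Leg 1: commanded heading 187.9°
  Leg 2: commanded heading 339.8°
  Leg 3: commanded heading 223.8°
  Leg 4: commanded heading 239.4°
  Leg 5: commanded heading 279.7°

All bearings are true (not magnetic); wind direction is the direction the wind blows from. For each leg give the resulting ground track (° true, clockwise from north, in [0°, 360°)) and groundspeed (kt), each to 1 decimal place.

Leg 1: heading 187.9°; drift -4.9° → track 183.0°, groundspeed 214.5 kt
Leg 2: heading 339.8°; drift +6.2° → track 346.0°, groundspeed 250.4 kt
Leg 3: heading 223.8°; drift -0.3° → track 223.5°, groundspeed 207.3 kt
Leg 4: heading 239.4°; drift +1.9° → track 241.3°, groundspeed 208.2 kt
Leg 5: heading 279.7°; drift +6.2° → track 285.9°, groundspeed 220.6 kt

Leg 1: track=183.0°, groundspeed=214.5 kt
Leg 2: track=346.0°, groundspeed=250.4 kt
Leg 3: track=223.5°, groundspeed=207.3 kt
Leg 4: track=241.3°, groundspeed=208.2 kt
Leg 5: track=285.9°, groundspeed=220.6 kt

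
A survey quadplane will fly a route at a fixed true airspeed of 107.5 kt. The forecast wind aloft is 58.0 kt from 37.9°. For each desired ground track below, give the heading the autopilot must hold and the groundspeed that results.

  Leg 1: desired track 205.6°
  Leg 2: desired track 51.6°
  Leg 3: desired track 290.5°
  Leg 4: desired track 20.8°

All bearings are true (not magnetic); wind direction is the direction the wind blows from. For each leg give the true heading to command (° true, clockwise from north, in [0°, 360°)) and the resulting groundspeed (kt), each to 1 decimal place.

Leg 1: desired track 205.6°; wind correction -6.6° → command heading 199.0°, groundspeed 163.5 kt
Leg 2: desired track 51.6°; wind correction -7.3° → command heading 44.3°, groundspeed 50.3 kt
Leg 3: desired track 290.5°; wind correction +31.0° → command heading 321.5°, groundspeed 109.5 kt
Leg 4: desired track 20.8°; wind correction +9.1° → command heading 29.9°, groundspeed 50.7 kt

Leg 1: heading=199.0°, groundspeed=163.5 kt
Leg 2: heading=44.3°, groundspeed=50.3 kt
Leg 3: heading=321.5°, groundspeed=109.5 kt
Leg 4: heading=29.9°, groundspeed=50.7 kt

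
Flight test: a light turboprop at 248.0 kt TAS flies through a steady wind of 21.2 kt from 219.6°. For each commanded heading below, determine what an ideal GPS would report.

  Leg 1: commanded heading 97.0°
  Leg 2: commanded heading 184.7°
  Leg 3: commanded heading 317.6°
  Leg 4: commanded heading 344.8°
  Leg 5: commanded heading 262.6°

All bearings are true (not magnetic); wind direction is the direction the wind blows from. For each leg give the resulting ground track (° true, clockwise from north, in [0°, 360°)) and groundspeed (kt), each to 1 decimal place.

Leg 1: heading 97.0°; drift -3.9° → track 93.1°, groundspeed 260.0 kt
Leg 2: heading 184.7°; drift -3.0° → track 181.7°, groundspeed 230.9 kt
Leg 3: heading 317.6°; drift +4.8° → track 322.4°, groundspeed 251.8 kt
Leg 4: heading 344.8°; drift +3.8° → track 348.6°, groundspeed 260.8 kt
Leg 5: heading 262.6°; drift +3.6° → track 266.2°, groundspeed 232.9 kt

Leg 1: track=93.1°, groundspeed=260.0 kt
Leg 2: track=181.7°, groundspeed=230.9 kt
Leg 3: track=322.4°, groundspeed=251.8 kt
Leg 4: track=348.6°, groundspeed=260.8 kt
Leg 5: track=266.2°, groundspeed=232.9 kt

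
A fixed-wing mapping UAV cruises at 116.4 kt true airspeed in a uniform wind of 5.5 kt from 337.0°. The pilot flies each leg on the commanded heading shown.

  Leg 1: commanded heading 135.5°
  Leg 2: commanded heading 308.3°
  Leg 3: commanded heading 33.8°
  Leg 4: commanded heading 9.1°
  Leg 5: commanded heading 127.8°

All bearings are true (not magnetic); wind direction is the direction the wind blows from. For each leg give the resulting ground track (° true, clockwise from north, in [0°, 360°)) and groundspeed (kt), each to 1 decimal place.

Leg 1: track=136.5°, groundspeed=121.5 kt
Leg 2: track=306.9°, groundspeed=111.6 kt
Leg 3: track=36.1°, groundspeed=113.5 kt
Leg 4: track=10.6°, groundspeed=111.8 kt
Leg 5: track=129.1°, groundspeed=121.2 kt

Leg 1: heading 135.5°; drift +1.0° → track 136.5°, groundspeed 121.5 kt
Leg 2: heading 308.3°; drift -1.4° → track 306.9°, groundspeed 111.6 kt
Leg 3: heading 33.8°; drift +2.3° → track 36.1°, groundspeed 113.5 kt
Leg 4: heading 9.1°; drift +1.5° → track 10.6°, groundspeed 111.8 kt
Leg 5: heading 127.8°; drift +1.3° → track 129.1°, groundspeed 121.2 kt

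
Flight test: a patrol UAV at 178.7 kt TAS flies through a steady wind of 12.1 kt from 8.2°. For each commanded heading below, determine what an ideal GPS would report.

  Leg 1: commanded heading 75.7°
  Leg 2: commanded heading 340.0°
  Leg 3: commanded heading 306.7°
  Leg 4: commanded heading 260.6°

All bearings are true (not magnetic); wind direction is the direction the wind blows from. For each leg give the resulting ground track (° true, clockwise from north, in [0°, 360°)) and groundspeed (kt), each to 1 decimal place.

Leg 1: heading 75.7°; drift +3.7° → track 79.4°, groundspeed 174.4 kt
Leg 2: heading 340.0°; drift -1.9° → track 338.1°, groundspeed 168.1 kt
Leg 3: heading 306.7°; drift -3.5° → track 303.2°, groundspeed 173.3 kt
Leg 4: heading 260.6°; drift -3.6° → track 257.0°, groundspeed 182.7 kt

Leg 1: track=79.4°, groundspeed=174.4 kt
Leg 2: track=338.1°, groundspeed=168.1 kt
Leg 3: track=303.2°, groundspeed=173.3 kt
Leg 4: track=257.0°, groundspeed=182.7 kt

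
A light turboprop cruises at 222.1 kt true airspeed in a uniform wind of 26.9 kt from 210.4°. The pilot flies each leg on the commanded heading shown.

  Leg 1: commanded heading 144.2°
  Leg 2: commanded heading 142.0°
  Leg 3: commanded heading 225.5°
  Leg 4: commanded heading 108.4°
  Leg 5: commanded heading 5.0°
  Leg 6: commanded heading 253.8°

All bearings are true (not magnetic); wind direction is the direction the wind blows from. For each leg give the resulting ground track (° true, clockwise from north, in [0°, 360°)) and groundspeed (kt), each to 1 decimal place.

Leg 1: heading 144.2°; drift -6.6° → track 137.6°, groundspeed 212.7 kt
Leg 2: heading 142.0°; drift -6.7° → track 135.3°, groundspeed 213.7 kt
Leg 3: heading 225.5°; drift +2.0° → track 227.5°, groundspeed 196.3 kt
Leg 4: heading 108.4°; drift -6.6° → track 101.8°, groundspeed 229.2 kt
Leg 5: heading 5.0°; drift +2.7° → track 7.7°, groundspeed 246.7 kt
Leg 6: heading 253.8°; drift +5.2° → track 259.0°, groundspeed 203.4 kt

Leg 1: track=137.6°, groundspeed=212.7 kt
Leg 2: track=135.3°, groundspeed=213.7 kt
Leg 3: track=227.5°, groundspeed=196.3 kt
Leg 4: track=101.8°, groundspeed=229.2 kt
Leg 5: track=7.7°, groundspeed=246.7 kt
Leg 6: track=259.0°, groundspeed=203.4 kt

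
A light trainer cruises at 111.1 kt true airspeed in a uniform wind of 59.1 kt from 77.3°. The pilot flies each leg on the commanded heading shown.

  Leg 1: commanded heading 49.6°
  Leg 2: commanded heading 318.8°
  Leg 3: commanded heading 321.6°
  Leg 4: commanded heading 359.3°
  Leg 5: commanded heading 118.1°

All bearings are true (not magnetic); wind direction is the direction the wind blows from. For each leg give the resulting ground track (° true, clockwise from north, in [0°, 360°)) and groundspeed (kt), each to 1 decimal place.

Leg 1: track=24.5°, groundspeed=64.9 kt
Leg 2: track=298.4°, groundspeed=148.7 kt
Leg 3: track=300.3°, groundspeed=146.7 kt
Leg 4: track=329.0°, groundspeed=114.5 kt
Leg 5: track=148.3°, groundspeed=76.8 kt

Leg 1: heading 49.6°; drift -25.1° → track 24.5°, groundspeed 64.9 kt
Leg 2: heading 318.8°; drift -20.4° → track 298.4°, groundspeed 148.7 kt
Leg 3: heading 321.6°; drift -21.3° → track 300.3°, groundspeed 146.7 kt
Leg 4: heading 359.3°; drift -30.3° → track 329.0°, groundspeed 114.5 kt
Leg 5: heading 118.1°; drift +30.2° → track 148.3°, groundspeed 76.8 kt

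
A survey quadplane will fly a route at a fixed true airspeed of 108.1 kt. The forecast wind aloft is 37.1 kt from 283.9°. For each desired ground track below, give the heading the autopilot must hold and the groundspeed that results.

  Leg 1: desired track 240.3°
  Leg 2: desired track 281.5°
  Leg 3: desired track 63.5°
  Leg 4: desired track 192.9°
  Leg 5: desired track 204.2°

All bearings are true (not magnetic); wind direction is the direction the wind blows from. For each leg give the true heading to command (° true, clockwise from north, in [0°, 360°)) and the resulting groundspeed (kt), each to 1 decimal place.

Leg 1: heading=254.0°, groundspeed=78.2 kt
Leg 2: heading=282.3°, groundspeed=71.0 kt
Leg 3: heading=50.6°, groundspeed=133.6 kt
Leg 4: heading=213.0°, groundspeed=102.2 kt
Leg 5: heading=223.9°, groundspeed=95.1 kt

Leg 1: desired track 240.3°; wind correction +13.7° → command heading 254.0°, groundspeed 78.2 kt
Leg 2: desired track 281.5°; wind correction +0.8° → command heading 282.3°, groundspeed 71.0 kt
Leg 3: desired track 63.5°; wind correction -12.9° → command heading 50.6°, groundspeed 133.6 kt
Leg 4: desired track 192.9°; wind correction +20.1° → command heading 213.0°, groundspeed 102.2 kt
Leg 5: desired track 204.2°; wind correction +19.7° → command heading 223.9°, groundspeed 95.1 kt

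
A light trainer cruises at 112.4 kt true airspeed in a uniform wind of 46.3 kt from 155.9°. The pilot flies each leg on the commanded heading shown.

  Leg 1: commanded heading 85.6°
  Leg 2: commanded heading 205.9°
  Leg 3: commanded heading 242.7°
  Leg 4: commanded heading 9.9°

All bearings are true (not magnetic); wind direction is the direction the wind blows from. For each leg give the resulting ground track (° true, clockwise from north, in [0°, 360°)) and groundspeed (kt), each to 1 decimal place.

Leg 1: track=61.4°, groundspeed=106.2 kt
Leg 2: track=229.1°, groundspeed=89.9 kt
Leg 3: track=265.5°, groundspeed=119.1 kt
Leg 4: track=0.2°, groundspeed=153.0 kt

Leg 1: heading 85.6°; drift -24.2° → track 61.4°, groundspeed 106.2 kt
Leg 2: heading 205.9°; drift +23.2° → track 229.1°, groundspeed 89.9 kt
Leg 3: heading 242.7°; drift +22.8° → track 265.5°, groundspeed 119.1 kt
Leg 4: heading 9.9°; drift -9.7° → track 0.2°, groundspeed 153.0 kt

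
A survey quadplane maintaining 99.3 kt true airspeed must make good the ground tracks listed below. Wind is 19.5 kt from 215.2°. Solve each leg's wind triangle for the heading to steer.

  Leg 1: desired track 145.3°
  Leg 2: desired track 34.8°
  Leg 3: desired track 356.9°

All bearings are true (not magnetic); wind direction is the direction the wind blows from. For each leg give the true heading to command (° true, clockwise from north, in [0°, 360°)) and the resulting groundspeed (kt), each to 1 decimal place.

Leg 1: heading=155.9°, groundspeed=90.9 kt
Leg 2: heading=34.7°, groundspeed=118.8 kt
Leg 3: heading=349.9°, groundspeed=113.9 kt

Leg 1: desired track 145.3°; wind correction +10.6° → command heading 155.9°, groundspeed 90.9 kt
Leg 2: desired track 34.8°; wind correction -0.1° → command heading 34.7°, groundspeed 118.8 kt
Leg 3: desired track 356.9°; wind correction -7.0° → command heading 349.9°, groundspeed 113.9 kt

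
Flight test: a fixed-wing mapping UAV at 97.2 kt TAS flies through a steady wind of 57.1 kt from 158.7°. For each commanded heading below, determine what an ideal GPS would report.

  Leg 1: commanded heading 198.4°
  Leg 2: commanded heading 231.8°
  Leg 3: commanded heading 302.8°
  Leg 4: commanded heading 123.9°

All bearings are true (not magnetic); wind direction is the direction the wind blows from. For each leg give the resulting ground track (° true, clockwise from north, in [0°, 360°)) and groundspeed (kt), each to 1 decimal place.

Leg 1: track=232.8°, groundspeed=64.6 kt
Leg 2: track=265.9°, groundspeed=97.4 kt
Leg 3: track=315.9°, groundspeed=147.3 kt
Leg 4: track=91.0°, groundspeed=59.9 kt

Leg 1: heading 198.4°; drift +34.4° → track 232.8°, groundspeed 64.6 kt
Leg 2: heading 231.8°; drift +34.1° → track 265.9°, groundspeed 97.4 kt
Leg 3: heading 302.8°; drift +13.1° → track 315.9°, groundspeed 147.3 kt
Leg 4: heading 123.9°; drift -32.9° → track 91.0°, groundspeed 59.9 kt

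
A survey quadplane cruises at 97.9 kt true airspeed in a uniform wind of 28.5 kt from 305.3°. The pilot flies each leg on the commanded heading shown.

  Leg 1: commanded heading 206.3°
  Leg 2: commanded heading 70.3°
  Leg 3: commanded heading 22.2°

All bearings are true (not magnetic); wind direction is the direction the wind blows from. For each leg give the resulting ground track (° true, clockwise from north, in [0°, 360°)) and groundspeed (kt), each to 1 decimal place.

Leg 1: heading 206.3°; drift -15.4° → track 190.9°, groundspeed 106.2 kt
Leg 2: heading 70.3°; drift +11.5° → track 81.8°, groundspeed 116.6 kt
Leg 3: heading 22.2°; drift +16.9° → track 39.1°, groundspeed 95.6 kt

Leg 1: track=190.9°, groundspeed=106.2 kt
Leg 2: track=81.8°, groundspeed=116.6 kt
Leg 3: track=39.1°, groundspeed=95.6 kt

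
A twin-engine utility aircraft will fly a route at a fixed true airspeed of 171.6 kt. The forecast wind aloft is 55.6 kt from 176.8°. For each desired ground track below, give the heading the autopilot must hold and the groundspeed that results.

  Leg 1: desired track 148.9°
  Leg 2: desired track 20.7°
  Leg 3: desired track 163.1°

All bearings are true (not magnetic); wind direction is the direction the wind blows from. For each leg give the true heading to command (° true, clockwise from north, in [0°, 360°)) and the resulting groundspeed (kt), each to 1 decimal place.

Leg 1: desired track 148.9°; wind correction +8.7° → command heading 157.6°, groundspeed 120.5 kt
Leg 2: desired track 20.7°; wind correction +7.5° → command heading 28.2°, groundspeed 220.9 kt
Leg 3: desired track 163.1°; wind correction +4.4° → command heading 167.5°, groundspeed 117.1 kt

Leg 1: heading=157.6°, groundspeed=120.5 kt
Leg 2: heading=28.2°, groundspeed=220.9 kt
Leg 3: heading=167.5°, groundspeed=117.1 kt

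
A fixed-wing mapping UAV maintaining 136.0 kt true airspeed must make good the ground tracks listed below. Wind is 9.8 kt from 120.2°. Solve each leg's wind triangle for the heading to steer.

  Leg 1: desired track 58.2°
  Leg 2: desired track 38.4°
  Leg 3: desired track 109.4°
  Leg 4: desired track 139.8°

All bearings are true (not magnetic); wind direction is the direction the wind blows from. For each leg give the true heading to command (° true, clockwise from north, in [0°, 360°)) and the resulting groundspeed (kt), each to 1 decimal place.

Leg 1: heading=61.8°, groundspeed=131.1 kt
Leg 2: heading=42.5°, groundspeed=134.3 kt
Leg 3: heading=110.2°, groundspeed=126.4 kt
Leg 4: heading=138.4°, groundspeed=126.7 kt

Leg 1: desired track 58.2°; wind correction +3.6° → command heading 61.8°, groundspeed 131.1 kt
Leg 2: desired track 38.4°; wind correction +4.1° → command heading 42.5°, groundspeed 134.3 kt
Leg 3: desired track 109.4°; wind correction +0.8° → command heading 110.2°, groundspeed 126.4 kt
Leg 4: desired track 139.8°; wind correction -1.4° → command heading 138.4°, groundspeed 126.7 kt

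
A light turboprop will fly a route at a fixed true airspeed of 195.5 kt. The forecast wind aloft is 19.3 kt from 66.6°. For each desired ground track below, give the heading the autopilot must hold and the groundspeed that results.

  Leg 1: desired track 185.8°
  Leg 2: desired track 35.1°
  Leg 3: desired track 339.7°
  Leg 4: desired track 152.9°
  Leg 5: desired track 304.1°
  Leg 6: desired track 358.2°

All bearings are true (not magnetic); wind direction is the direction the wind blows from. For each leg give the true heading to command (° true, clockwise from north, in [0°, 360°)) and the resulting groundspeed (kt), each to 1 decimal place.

Leg 1: desired track 185.8°; wind correction -4.9° → command heading 180.9°, groundspeed 204.2 kt
Leg 2: desired track 35.1°; wind correction +3.0° → command heading 38.1°, groundspeed 178.8 kt
Leg 3: desired track 339.7°; wind correction +5.7° → command heading 345.4°, groundspeed 193.5 kt
Leg 4: desired track 152.9°; wind correction -5.7° → command heading 147.2°, groundspeed 193.3 kt
Leg 5: desired track 304.1°; wind correction +4.8° → command heading 308.9°, groundspeed 205.2 kt
Leg 6: desired track 358.2°; wind correction +5.3° → command heading 3.5°, groundspeed 187.6 kt

Leg 1: heading=180.9°, groundspeed=204.2 kt
Leg 2: heading=38.1°, groundspeed=178.8 kt
Leg 3: heading=345.4°, groundspeed=193.5 kt
Leg 4: heading=147.2°, groundspeed=193.3 kt
Leg 5: heading=308.9°, groundspeed=205.2 kt
Leg 6: heading=3.5°, groundspeed=187.6 kt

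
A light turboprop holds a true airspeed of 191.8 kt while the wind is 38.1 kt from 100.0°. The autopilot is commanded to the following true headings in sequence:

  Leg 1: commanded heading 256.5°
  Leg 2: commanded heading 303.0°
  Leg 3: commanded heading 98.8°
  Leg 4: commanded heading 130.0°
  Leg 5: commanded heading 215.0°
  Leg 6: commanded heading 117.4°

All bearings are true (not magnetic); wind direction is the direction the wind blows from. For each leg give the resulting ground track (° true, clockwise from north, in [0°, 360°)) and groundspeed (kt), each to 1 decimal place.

Leg 1: track=260.3°, groundspeed=227.2 kt
Leg 2: track=299.2°, groundspeed=227.4 kt
Leg 3: track=98.5°, groundspeed=153.7 kt
Leg 4: track=136.8°, groundspeed=159.9 kt
Leg 5: track=224.4°, groundspeed=210.7 kt
Leg 6: track=121.6°, groundspeed=155.9 kt

Leg 1: heading 256.5°; drift +3.8° → track 260.3°, groundspeed 227.2 kt
Leg 2: heading 303.0°; drift -3.8° → track 299.2°, groundspeed 227.4 kt
Leg 3: heading 98.8°; drift -0.3° → track 98.5°, groundspeed 153.7 kt
Leg 4: heading 130.0°; drift +6.8° → track 136.8°, groundspeed 159.9 kt
Leg 5: heading 215.0°; drift +9.4° → track 224.4°, groundspeed 210.7 kt
Leg 6: heading 117.4°; drift +4.2° → track 121.6°, groundspeed 155.9 kt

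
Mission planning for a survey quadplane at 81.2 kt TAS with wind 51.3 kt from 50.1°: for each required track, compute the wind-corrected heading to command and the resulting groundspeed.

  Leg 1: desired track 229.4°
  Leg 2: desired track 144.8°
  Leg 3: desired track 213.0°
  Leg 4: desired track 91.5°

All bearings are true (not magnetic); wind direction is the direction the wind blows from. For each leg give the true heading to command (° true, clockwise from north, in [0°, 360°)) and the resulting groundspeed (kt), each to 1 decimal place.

Leg 1: desired track 229.4°; wind correction -0.4° → command heading 229.0°, groundspeed 132.5 kt
Leg 2: desired track 144.8°; wind correction -39.0° → command heading 105.8°, groundspeed 67.3 kt
Leg 3: desired track 213.0°; wind correction -10.7° → command heading 202.3°, groundspeed 128.8 kt
Leg 4: desired track 91.5°; wind correction -24.7° → command heading 66.8°, groundspeed 35.3 kt

Leg 1: heading=229.0°, groundspeed=132.5 kt
Leg 2: heading=105.8°, groundspeed=67.3 kt
Leg 3: heading=202.3°, groundspeed=128.8 kt
Leg 4: heading=66.8°, groundspeed=35.3 kt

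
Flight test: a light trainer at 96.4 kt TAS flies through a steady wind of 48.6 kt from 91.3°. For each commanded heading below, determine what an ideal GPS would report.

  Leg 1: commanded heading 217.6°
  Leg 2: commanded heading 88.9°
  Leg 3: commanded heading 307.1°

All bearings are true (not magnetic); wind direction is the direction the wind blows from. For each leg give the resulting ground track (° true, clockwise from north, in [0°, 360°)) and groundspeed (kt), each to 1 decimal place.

Leg 1: track=235.0°, groundspeed=131.2 kt
Leg 2: track=86.5°, groundspeed=47.9 kt
Leg 3: track=295.3°, groundspeed=138.8 kt

Leg 1: heading 217.6°; drift +17.4° → track 235.0°, groundspeed 131.2 kt
Leg 2: heading 88.9°; drift -2.4° → track 86.5°, groundspeed 47.9 kt
Leg 3: heading 307.1°; drift -11.8° → track 295.3°, groundspeed 138.8 kt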